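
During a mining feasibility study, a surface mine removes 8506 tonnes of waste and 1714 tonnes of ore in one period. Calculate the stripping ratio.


Stripping ratio = waste tonnage / ore tonnage
= 8506 / 1714
= 4.9627

4.9627


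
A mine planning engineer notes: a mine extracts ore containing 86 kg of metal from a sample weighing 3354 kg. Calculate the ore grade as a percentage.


Ore grade = (metal mass / ore mass) * 100
= (86 / 3354) * 100
= 0.02564102564 * 100
= 2.5641%

2.5641%


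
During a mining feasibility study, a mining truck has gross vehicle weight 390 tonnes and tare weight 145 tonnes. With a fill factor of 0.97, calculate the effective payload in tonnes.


Maximum payload = gross - tare
= 390 - 145 = 245 tonnes
Effective payload = max payload * fill factor
= 245 * 0.97
= 237.65 tonnes

237.65 tonnes


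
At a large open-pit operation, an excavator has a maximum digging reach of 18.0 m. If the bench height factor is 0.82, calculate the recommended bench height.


14.76 m

Bench height = reach * factor
= 18.0 * 0.82
= 14.76 m


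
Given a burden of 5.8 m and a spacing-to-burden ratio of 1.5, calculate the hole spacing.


Spacing = burden * ratio
= 5.8 * 1.5
= 8.7 m

8.7 m


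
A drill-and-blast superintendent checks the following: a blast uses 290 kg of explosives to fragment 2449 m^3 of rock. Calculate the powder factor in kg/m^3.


0.1184 kg/m^3

Powder factor = explosive mass / rock volume
= 290 / 2449
= 0.1184 kg/m^3


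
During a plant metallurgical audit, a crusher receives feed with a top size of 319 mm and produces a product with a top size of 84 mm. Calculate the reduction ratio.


Reduction ratio = feed size / product size
= 319 / 84
= 3.7976

3.7976


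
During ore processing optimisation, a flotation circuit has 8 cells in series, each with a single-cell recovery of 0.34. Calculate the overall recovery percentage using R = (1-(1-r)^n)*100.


Complement of single-cell recovery:
1 - r = 1 - 0.34 = 0.66
Raise to power n:
(1 - r)^8 = 0.66^8 = 0.03600406063
Overall recovery:
R = (1 - 0.03600406063) * 100
= 96.3996%

96.3996%


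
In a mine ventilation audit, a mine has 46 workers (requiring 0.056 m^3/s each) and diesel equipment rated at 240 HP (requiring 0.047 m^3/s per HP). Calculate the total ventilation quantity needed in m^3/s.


Airflow for workers:
Q_people = 46 * 0.056 = 2.576 m^3/s
Airflow for diesel equipment:
Q_diesel = 240 * 0.047 = 11.28 m^3/s
Total ventilation:
Q_total = 2.576 + 11.28
= 13.856 m^3/s

13.856 m^3/s


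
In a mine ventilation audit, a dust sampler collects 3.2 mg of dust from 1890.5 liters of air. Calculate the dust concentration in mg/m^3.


Convert liters to m^3: 1 m^3 = 1000 L
Concentration = mass / volume * 1000
= 3.2 / 1890.5 * 1000
= 0.001692673896 * 1000
= 1.6927 mg/m^3

1.6927 mg/m^3


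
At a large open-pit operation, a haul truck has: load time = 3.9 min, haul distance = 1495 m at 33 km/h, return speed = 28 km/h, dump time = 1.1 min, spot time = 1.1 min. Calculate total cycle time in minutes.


12.0218 min

Convert haul speed to m/min: 33 * 1000/60 = 550 m/min
Haul time = 1495 / 550 = 2.718181818 min
Convert return speed to m/min: 28 * 1000/60 = 466.6666667 m/min
Return time = 1495 / 466.6666667 = 3.203571429 min
Total cycle time:
= 3.9 + 2.718181818 + 1.1 + 3.203571429 + 1.1
= 12.0218 min


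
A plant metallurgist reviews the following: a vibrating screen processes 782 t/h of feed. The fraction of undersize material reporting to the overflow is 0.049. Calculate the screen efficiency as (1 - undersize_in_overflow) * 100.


95.1%

Screen efficiency = (1 - fraction of undersize in overflow) * 100
= (1 - 0.049) * 100
= 0.951 * 100
= 95.1%


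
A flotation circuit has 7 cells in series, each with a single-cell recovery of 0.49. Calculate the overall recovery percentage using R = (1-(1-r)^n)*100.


99.1026%

Complement of single-cell recovery:
1 - r = 1 - 0.49 = 0.51
Raise to power n:
(1 - r)^7 = 0.51^7 = 0.008974106779
Overall recovery:
R = (1 - 0.008974106779) * 100
= 99.1026%


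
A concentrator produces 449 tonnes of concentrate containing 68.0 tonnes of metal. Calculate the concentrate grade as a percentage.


Grade = (metal in concentrate / concentrate mass) * 100
= (68.0 / 449) * 100
= 0.1514476615 * 100
= 15.1448%

15.1448%


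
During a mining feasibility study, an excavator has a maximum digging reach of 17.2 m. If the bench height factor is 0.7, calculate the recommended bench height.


12.04 m

Bench height = reach * factor
= 17.2 * 0.7
= 12.04 m


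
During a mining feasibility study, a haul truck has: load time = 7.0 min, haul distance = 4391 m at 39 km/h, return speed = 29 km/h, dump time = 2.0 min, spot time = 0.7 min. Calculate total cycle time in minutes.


25.5402 min

Convert haul speed to m/min: 39 * 1000/60 = 650 m/min
Haul time = 4391 / 650 = 6.755384615 min
Convert return speed to m/min: 29 * 1000/60 = 483.3333333 m/min
Return time = 4391 / 483.3333333 = 9.084827586 min
Total cycle time:
= 7.0 + 6.755384615 + 2.0 + 9.084827586 + 0.7
= 25.5402 min


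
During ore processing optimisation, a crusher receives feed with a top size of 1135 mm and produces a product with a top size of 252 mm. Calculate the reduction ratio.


4.504

Reduction ratio = feed size / product size
= 1135 / 252
= 4.504


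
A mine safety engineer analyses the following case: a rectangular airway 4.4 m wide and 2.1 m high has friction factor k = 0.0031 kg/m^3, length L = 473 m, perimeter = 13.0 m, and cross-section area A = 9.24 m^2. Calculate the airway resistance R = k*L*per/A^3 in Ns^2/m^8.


Compute the numerator:
k * L * per = 0.0031 * 473 * 13.0
= 19.0619
Compute the denominator:
A^3 = 9.24^3 = 788.889024
Resistance:
R = 19.0619 / 788.889024
= 0.0242 Ns^2/m^8

0.0242 Ns^2/m^8


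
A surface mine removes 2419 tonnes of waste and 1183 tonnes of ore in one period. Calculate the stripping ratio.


Stripping ratio = waste tonnage / ore tonnage
= 2419 / 1183
= 2.0448

2.0448


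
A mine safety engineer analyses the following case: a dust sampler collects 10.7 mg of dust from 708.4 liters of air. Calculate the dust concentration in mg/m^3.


Convert liters to m^3: 1 m^3 = 1000 L
Concentration = mass / volume * 1000
= 10.7 / 708.4 * 1000
= 0.01510446076 * 1000
= 15.1045 mg/m^3

15.1045 mg/m^3


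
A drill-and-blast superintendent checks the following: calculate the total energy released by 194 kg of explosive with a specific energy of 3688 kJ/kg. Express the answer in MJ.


Energy = mass * specific_energy / 1000
= 194 * 3688 / 1000
= 715472 / 1000
= 715.472 MJ

715.472 MJ


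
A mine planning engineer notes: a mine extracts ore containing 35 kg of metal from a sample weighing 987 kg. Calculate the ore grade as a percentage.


Ore grade = (metal mass / ore mass) * 100
= (35 / 987) * 100
= 0.03546099291 * 100
= 3.5461%

3.5461%


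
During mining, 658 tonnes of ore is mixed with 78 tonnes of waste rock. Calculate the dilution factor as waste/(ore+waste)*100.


10.5978%

Total material = ore + waste
= 658 + 78 = 736 tonnes
Dilution = waste / total * 100
= 78 / 736 * 100
= 0.1059782609 * 100
= 10.5978%


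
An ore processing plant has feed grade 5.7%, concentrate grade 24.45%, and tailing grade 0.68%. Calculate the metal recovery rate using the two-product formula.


90.5896%

Using the two-product formula:
R = 100 * c * (f - t) / (f * (c - t))
Numerator = 100 * 24.45 * (5.7 - 0.68)
= 100 * 24.45 * 5.02
= 12273.9
Denominator = 5.7 * (24.45 - 0.68)
= 5.7 * 23.77
= 135.489
R = 12273.9 / 135.489
= 90.5896%


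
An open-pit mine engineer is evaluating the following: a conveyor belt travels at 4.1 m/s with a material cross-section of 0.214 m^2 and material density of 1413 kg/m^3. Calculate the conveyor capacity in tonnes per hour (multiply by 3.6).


4463.1583 t/h

Volumetric flow = speed * area
= 4.1 * 0.214 = 0.8774 m^3/s
Mass flow = volumetric * density
= 0.8774 * 1413 = 1239.7662 kg/s
Convert to t/h: multiply by 3.6
Capacity = 1239.7662 * 3.6
= 4463.1583 t/h


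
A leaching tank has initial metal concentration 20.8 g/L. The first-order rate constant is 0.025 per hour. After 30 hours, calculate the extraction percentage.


52.7633%

Compute the exponent:
-k * t = -0.025 * 30 = -0.75
Remaining concentration:
C = 20.8 * exp(-0.75)
= 20.8 * 0.4723665527
= 9.825224297 g/L
Extracted = 20.8 - 9.825224297 = 10.9747757 g/L
Extraction % = 10.9747757 / 20.8 * 100
= 52.7633%


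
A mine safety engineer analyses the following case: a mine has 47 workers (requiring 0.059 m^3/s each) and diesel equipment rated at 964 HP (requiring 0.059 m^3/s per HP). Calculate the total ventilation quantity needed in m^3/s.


Airflow for workers:
Q_people = 47 * 0.059 = 2.773 m^3/s
Airflow for diesel equipment:
Q_diesel = 964 * 0.059 = 56.876 m^3/s
Total ventilation:
Q_total = 2.773 + 56.876
= 59.649 m^3/s

59.649 m^3/s


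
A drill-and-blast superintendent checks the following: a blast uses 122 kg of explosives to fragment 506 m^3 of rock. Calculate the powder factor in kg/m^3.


Powder factor = explosive mass / rock volume
= 122 / 506
= 0.2411 kg/m^3

0.2411 kg/m^3


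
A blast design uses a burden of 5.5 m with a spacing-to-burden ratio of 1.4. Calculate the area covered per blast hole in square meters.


42.35 m^2

First, find the spacing:
Spacing = burden * ratio = 5.5 * 1.4
= 7.7 m
Then, calculate the area:
Area = burden * spacing = 5.5 * 7.7
= 42.35 m^2


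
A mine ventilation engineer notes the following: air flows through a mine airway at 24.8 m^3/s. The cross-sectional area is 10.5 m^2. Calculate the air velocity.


2.3619 m/s

Velocity = flow rate / cross-sectional area
= 24.8 / 10.5
= 2.3619 m/s


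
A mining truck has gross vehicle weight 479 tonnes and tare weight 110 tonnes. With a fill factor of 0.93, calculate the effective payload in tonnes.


Maximum payload = gross - tare
= 479 - 110 = 369 tonnes
Effective payload = max payload * fill factor
= 369 * 0.93
= 343.17 tonnes

343.17 tonnes


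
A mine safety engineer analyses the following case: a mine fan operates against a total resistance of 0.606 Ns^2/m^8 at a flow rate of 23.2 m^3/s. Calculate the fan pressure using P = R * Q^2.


326.1734 Pa

Compute Q^2:
Q^2 = 23.2^2 = 538.24
Compute pressure:
P = R * Q^2 = 0.606 * 538.24
= 326.1734 Pa


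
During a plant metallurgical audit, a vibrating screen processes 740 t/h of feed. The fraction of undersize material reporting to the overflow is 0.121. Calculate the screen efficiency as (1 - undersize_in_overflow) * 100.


87.9%

Screen efficiency = (1 - fraction of undersize in overflow) * 100
= (1 - 0.121) * 100
= 0.879 * 100
= 87.9%


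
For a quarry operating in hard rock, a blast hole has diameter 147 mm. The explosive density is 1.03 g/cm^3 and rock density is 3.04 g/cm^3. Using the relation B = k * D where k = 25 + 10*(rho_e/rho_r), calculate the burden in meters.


4.1731 m

First, compute k:
rho_e / rho_r = 1.03 / 3.04 = 0.3388157895
k = 25 + 10 * 0.3388157895 = 28.38815789
Then, compute burden:
B = k * D / 1000 = 28.38815789 * 147 / 1000
= 4173.059211 / 1000
= 4.1731 m


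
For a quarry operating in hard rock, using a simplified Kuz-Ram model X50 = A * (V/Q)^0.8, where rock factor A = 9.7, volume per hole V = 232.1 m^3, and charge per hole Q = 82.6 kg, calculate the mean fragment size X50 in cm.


Compute V/Q:
V/Q = 232.1 / 82.6 = 2.809927361
Raise to the power 0.8:
(V/Q)^0.8 = 2.809927361^0.8 = 2.285367645
Multiply by A:
X50 = 9.7 * 2.285367645
= 22.1681 cm

22.1681 cm


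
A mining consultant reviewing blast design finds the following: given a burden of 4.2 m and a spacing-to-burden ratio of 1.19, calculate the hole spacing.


Spacing = burden * ratio
= 4.2 * 1.19
= 4.998 m

4.998 m


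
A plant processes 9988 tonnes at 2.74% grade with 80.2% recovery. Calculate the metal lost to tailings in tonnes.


Total metal in feed:
= 9988 * 2.74 / 100 = 273.6712 tonnes
Metal recovered:
= 273.6712 * 80.2 / 100 = 219.4843024 tonnes
Metal lost to tailings:
= 273.6712 - 219.4843024
= 54.1869 tonnes

54.1869 tonnes


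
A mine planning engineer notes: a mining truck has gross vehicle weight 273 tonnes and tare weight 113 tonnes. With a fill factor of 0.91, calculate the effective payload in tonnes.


Maximum payload = gross - tare
= 273 - 113 = 160 tonnes
Effective payload = max payload * fill factor
= 160 * 0.91
= 145.6 tonnes

145.6 tonnes


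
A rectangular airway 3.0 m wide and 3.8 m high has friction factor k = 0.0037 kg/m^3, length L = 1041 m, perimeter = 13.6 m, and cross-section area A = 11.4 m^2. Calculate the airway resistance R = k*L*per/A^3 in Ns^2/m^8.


Compute the numerator:
k * L * per = 0.0037 * 1041 * 13.6
= 52.38312
Compute the denominator:
A^3 = 11.4^3 = 1481.544
Resistance:
R = 52.38312 / 1481.544
= 0.0354 Ns^2/m^8

0.0354 Ns^2/m^8


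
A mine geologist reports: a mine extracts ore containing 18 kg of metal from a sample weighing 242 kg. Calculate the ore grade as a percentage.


Ore grade = (metal mass / ore mass) * 100
= (18 / 242) * 100
= 0.07438016529 * 100
= 7.438%

7.438%


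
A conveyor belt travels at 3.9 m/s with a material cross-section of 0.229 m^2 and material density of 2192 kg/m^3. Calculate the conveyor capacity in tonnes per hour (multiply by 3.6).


Volumetric flow = speed * area
= 3.9 * 0.229 = 0.8931 m^3/s
Mass flow = volumetric * density
= 0.8931 * 2192 = 1957.6752 kg/s
Convert to t/h: multiply by 3.6
Capacity = 1957.6752 * 3.6
= 7047.6307 t/h

7047.6307 t/h


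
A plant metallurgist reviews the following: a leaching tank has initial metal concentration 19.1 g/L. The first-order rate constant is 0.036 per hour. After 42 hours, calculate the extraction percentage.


77.9531%

Compute the exponent:
-k * t = -0.036 * 42 = -1.512
Remaining concentration:
C = 19.1 * exp(-1.512)
= 19.1 * 0.2204685995
= 4.210950251 g/L
Extracted = 19.1 - 4.210950251 = 14.88904975 g/L
Extraction % = 14.88904975 / 19.1 * 100
= 77.9531%


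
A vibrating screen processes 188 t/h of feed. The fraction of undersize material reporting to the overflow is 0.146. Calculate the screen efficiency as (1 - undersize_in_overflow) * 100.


85.4%

Screen efficiency = (1 - fraction of undersize in overflow) * 100
= (1 - 0.146) * 100
= 0.854 * 100
= 85.4%


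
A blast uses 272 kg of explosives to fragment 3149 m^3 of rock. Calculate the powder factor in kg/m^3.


0.0864 kg/m^3

Powder factor = explosive mass / rock volume
= 272 / 3149
= 0.0864 kg/m^3


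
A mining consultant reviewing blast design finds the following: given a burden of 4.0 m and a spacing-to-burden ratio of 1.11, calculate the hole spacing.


Spacing = burden * ratio
= 4.0 * 1.11
= 4.44 m

4.44 m


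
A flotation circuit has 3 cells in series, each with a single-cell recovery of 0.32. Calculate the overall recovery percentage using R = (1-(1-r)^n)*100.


Complement of single-cell recovery:
1 - r = 1 - 0.32 = 0.68
Raise to power n:
(1 - r)^3 = 0.68^3 = 0.314432
Overall recovery:
R = (1 - 0.314432) * 100
= 68.5568%

68.5568%


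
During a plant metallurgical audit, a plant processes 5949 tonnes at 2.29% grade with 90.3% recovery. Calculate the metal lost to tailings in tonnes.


Total metal in feed:
= 5949 * 2.29 / 100 = 136.2321 tonnes
Metal recovered:
= 136.2321 * 90.3 / 100 = 123.0175863 tonnes
Metal lost to tailings:
= 136.2321 - 123.0175863
= 13.2145 tonnes

13.2145 tonnes


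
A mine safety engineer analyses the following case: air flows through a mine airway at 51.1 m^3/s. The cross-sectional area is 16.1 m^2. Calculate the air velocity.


Velocity = flow rate / cross-sectional area
= 51.1 / 16.1
= 3.1739 m/s

3.1739 m/s


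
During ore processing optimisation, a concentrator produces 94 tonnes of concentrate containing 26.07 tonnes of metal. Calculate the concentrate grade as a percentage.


Grade = (metal in concentrate / concentrate mass) * 100
= (26.07 / 94) * 100
= 0.2773404255 * 100
= 27.734%

27.734%


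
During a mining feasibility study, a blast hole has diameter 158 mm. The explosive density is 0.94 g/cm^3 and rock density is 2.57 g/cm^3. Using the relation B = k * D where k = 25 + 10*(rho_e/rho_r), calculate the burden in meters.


4.5279 m

First, compute k:
rho_e / rho_r = 0.94 / 2.57 = 0.3657587549
k = 25 + 10 * 0.3657587549 = 28.65758755
Then, compute burden:
B = k * D / 1000 = 28.65758755 * 158 / 1000
= 4527.898833 / 1000
= 4.5279 m


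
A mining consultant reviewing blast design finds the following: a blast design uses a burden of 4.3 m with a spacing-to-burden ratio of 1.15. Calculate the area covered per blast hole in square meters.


21.2635 m^2

First, find the spacing:
Spacing = burden * ratio = 4.3 * 1.15
= 4.945 m
Then, calculate the area:
Area = burden * spacing = 4.3 * 4.945
= 21.2635 m^2


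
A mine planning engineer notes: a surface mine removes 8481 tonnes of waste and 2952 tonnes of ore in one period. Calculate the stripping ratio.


Stripping ratio = waste tonnage / ore tonnage
= 8481 / 2952
= 2.873

2.873


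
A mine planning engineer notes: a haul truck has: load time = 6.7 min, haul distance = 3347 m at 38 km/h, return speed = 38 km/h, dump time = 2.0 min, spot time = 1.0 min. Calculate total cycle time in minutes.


20.2695 min

Convert haul speed to m/min: 38 * 1000/60 = 633.3333333 m/min
Haul time = 3347 / 633.3333333 = 5.284736842 min
Convert return speed to m/min: 38 * 1000/60 = 633.3333333 m/min
Return time = 3347 / 633.3333333 = 5.284736842 min
Total cycle time:
= 6.7 + 5.284736842 + 2.0 + 5.284736842 + 1.0
= 20.2695 min


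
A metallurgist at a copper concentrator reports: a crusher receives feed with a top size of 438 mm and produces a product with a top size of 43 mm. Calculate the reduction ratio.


Reduction ratio = feed size / product size
= 438 / 43
= 10.186

10.186


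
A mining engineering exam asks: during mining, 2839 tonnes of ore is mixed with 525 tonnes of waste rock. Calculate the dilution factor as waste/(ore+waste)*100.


15.6064%

Total material = ore + waste
= 2839 + 525 = 3364 tonnes
Dilution = waste / total * 100
= 525 / 3364 * 100
= 0.1560642093 * 100
= 15.6064%


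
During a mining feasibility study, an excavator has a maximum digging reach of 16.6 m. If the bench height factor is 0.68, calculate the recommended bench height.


11.288 m

Bench height = reach * factor
= 16.6 * 0.68
= 11.288 m


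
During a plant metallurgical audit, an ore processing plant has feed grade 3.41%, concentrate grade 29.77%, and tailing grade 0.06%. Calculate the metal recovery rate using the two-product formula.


98.4389%

Using the two-product formula:
R = 100 * c * (f - t) / (f * (c - t))
Numerator = 100 * 29.77 * (3.41 - 0.06)
= 100 * 29.77 * 3.35
= 9972.95
Denominator = 3.41 * (29.77 - 0.06)
= 3.41 * 29.71
= 101.3111
R = 9972.95 / 101.3111
= 98.4389%


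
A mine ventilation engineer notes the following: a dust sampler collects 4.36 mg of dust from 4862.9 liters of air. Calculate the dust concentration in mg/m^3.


Convert liters to m^3: 1 m^3 = 1000 L
Concentration = mass / volume * 1000
= 4.36 / 4862.9 * 1000
= 0.0008965843427 * 1000
= 0.8966 mg/m^3

0.8966 mg/m^3


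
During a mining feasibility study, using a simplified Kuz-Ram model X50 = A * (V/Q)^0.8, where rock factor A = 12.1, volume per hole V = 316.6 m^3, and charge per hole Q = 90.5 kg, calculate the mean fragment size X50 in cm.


32.9515 cm

Compute V/Q:
V/Q = 316.6 / 90.5 = 3.498342541
Raise to the power 0.8:
(V/Q)^0.8 = 3.498342541^0.8 = 2.723264753
Multiply by A:
X50 = 12.1 * 2.723264753
= 32.9515 cm


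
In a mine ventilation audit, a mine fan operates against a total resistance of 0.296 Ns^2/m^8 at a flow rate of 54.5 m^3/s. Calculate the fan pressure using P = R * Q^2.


Compute Q^2:
Q^2 = 54.5^2 = 2970.25
Compute pressure:
P = R * Q^2 = 0.296 * 2970.25
= 879.194 Pa

879.194 Pa


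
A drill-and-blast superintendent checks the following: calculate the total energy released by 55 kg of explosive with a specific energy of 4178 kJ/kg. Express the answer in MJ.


Energy = mass * specific_energy / 1000
= 55 * 4178 / 1000
= 229790 / 1000
= 229.79 MJ

229.79 MJ


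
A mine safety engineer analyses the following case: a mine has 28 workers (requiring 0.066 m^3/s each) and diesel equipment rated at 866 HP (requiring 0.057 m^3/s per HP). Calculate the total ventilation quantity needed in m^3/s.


Airflow for workers:
Q_people = 28 * 0.066 = 1.848 m^3/s
Airflow for diesel equipment:
Q_diesel = 866 * 0.057 = 49.362 m^3/s
Total ventilation:
Q_total = 1.848 + 49.362
= 51.21 m^3/s

51.21 m^3/s


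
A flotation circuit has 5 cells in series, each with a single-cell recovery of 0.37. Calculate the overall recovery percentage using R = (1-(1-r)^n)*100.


Complement of single-cell recovery:
1 - r = 1 - 0.37 = 0.63
Raise to power n:
(1 - r)^5 = 0.63^5 = 0.0992436543
Overall recovery:
R = (1 - 0.0992436543) * 100
= 90.0756%

90.0756%


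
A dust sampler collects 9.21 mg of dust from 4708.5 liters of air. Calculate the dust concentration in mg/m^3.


1.956 mg/m^3

Convert liters to m^3: 1 m^3 = 1000 L
Concentration = mass / volume * 1000
= 9.21 / 4708.5 * 1000
= 0.001956036954 * 1000
= 1.956 mg/m^3


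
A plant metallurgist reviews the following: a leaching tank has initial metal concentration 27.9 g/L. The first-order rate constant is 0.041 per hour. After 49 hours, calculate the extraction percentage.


86.5877%

Compute the exponent:
-k * t = -0.041 * 49 = -2.009
Remaining concentration:
C = 27.9 * exp(-2.009)
= 27.9 * 0.1341227304
= 3.742024177 g/L
Extracted = 27.9 - 3.742024177 = 24.15797582 g/L
Extraction % = 24.15797582 / 27.9 * 100
= 86.5877%


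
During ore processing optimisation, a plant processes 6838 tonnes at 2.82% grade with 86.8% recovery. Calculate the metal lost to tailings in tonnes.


25.4538 tonnes

Total metal in feed:
= 6838 * 2.82 / 100 = 192.8316 tonnes
Metal recovered:
= 192.8316 * 86.8 / 100 = 167.3778288 tonnes
Metal lost to tailings:
= 192.8316 - 167.3778288
= 25.4538 tonnes


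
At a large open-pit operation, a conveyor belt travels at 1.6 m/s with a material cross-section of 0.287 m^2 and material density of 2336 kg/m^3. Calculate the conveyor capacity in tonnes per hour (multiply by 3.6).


Volumetric flow = speed * area
= 1.6 * 0.287 = 0.4592 m^3/s
Mass flow = volumetric * density
= 0.4592 * 2336 = 1072.6912 kg/s
Convert to t/h: multiply by 3.6
Capacity = 1072.6912 * 3.6
= 3861.6883 t/h

3861.6883 t/h


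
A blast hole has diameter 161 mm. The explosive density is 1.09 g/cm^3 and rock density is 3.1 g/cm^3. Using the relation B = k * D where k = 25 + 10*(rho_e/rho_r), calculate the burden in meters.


4.5911 m

First, compute k:
rho_e / rho_r = 1.09 / 3.1 = 0.3516129032
k = 25 + 10 * 0.3516129032 = 28.51612903
Then, compute burden:
B = k * D / 1000 = 28.51612903 * 161 / 1000
= 4591.096774 / 1000
= 4.5911 m


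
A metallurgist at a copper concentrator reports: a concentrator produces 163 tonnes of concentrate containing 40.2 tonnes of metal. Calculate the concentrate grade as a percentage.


Grade = (metal in concentrate / concentrate mass) * 100
= (40.2 / 163) * 100
= 0.2466257669 * 100
= 24.6626%

24.6626%


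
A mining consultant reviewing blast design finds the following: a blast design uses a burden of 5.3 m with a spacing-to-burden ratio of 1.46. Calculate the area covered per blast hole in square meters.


First, find the spacing:
Spacing = burden * ratio = 5.3 * 1.46
= 7.738 m
Then, calculate the area:
Area = burden * spacing = 5.3 * 7.738
= 41.0114 m^2

41.0114 m^2


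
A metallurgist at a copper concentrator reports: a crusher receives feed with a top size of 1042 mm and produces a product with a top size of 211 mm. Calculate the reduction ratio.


4.9384

Reduction ratio = feed size / product size
= 1042 / 211
= 4.9384


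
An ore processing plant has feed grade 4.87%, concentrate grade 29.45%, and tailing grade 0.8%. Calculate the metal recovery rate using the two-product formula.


Using the two-product formula:
R = 100 * c * (f - t) / (f * (c - t))
Numerator = 100 * 29.45 * (4.87 - 0.8)
= 100 * 29.45 * 4.07
= 11986.15
Denominator = 4.87 * (29.45 - 0.8)
= 4.87 * 28.65
= 139.5255
R = 11986.15 / 139.5255
= 85.9065%

85.9065%


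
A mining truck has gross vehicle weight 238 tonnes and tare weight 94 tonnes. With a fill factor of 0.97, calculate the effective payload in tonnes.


Maximum payload = gross - tare
= 238 - 94 = 144 tonnes
Effective payload = max payload * fill factor
= 144 * 0.97
= 139.68 tonnes

139.68 tonnes


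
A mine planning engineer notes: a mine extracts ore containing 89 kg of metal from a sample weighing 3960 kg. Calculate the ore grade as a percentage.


Ore grade = (metal mass / ore mass) * 100
= (89 / 3960) * 100
= 0.02247474747 * 100
= 2.2475%

2.2475%


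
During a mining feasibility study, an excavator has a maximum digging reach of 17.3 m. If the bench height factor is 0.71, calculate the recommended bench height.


Bench height = reach * factor
= 17.3 * 0.71
= 12.283 m

12.283 m


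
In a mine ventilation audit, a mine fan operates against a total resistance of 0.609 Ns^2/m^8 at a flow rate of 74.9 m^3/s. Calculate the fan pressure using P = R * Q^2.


3416.4961 Pa

Compute Q^2:
Q^2 = 74.9^2 = 5610.01
Compute pressure:
P = R * Q^2 = 0.609 * 5610.01
= 3416.4961 Pa


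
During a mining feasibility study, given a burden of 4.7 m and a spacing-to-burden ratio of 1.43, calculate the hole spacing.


6.721 m

Spacing = burden * ratio
= 4.7 * 1.43
= 6.721 m


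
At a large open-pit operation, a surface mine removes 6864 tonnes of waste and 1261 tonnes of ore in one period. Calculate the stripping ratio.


Stripping ratio = waste tonnage / ore tonnage
= 6864 / 1261
= 5.4433

5.4433


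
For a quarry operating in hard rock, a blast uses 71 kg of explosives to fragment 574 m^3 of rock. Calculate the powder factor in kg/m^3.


Powder factor = explosive mass / rock volume
= 71 / 574
= 0.1237 kg/m^3

0.1237 kg/m^3


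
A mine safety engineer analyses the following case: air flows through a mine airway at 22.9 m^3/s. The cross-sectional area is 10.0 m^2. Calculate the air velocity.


Velocity = flow rate / cross-sectional area
= 22.9 / 10.0
= 2.29 m/s

2.29 m/s


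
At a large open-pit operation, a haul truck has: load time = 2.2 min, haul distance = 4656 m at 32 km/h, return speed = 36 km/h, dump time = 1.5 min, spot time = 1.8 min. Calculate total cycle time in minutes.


21.99 min

Convert haul speed to m/min: 32 * 1000/60 = 533.3333333 m/min
Haul time = 4656 / 533.3333333 = 8.73 min
Convert return speed to m/min: 36 * 1000/60 = 600 m/min
Return time = 4656 / 600 = 7.76 min
Total cycle time:
= 2.2 + 8.73 + 1.5 + 7.76 + 1.8
= 21.99 min


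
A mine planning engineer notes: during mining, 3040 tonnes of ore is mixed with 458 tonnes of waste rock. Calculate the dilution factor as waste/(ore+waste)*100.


13.0932%

Total material = ore + waste
= 3040 + 458 = 3498 tonnes
Dilution = waste / total * 100
= 458 / 3498 * 100
= 0.1309319611 * 100
= 13.0932%


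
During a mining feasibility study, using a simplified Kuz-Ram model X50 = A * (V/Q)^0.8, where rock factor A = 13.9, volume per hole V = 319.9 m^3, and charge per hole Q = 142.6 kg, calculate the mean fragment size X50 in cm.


26.5296 cm

Compute V/Q:
V/Q = 319.9 / 142.6 = 2.243338008
Raise to the power 0.8:
(V/Q)^0.8 = 2.243338008^0.8 = 1.908603745
Multiply by A:
X50 = 13.9 * 1.908603745
= 26.5296 cm


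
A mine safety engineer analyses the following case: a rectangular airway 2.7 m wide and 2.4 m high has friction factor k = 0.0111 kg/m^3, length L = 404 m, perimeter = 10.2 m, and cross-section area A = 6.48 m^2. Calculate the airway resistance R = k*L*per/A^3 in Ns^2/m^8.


Compute the numerator:
k * L * per = 0.0111 * 404 * 10.2
= 45.74088
Compute the denominator:
A^3 = 6.48^3 = 272.097792
Resistance:
R = 45.74088 / 272.097792
= 0.1681 Ns^2/m^8

0.1681 Ns^2/m^8


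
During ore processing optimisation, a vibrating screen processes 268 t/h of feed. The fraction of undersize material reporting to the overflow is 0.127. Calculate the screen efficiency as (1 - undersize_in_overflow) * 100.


Screen efficiency = (1 - fraction of undersize in overflow) * 100
= (1 - 0.127) * 100
= 0.873 * 100
= 87.3%

87.3%


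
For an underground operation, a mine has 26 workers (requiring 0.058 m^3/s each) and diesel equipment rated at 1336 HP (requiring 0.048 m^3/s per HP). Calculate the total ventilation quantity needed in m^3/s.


Airflow for workers:
Q_people = 26 * 0.058 = 1.508 m^3/s
Airflow for diesel equipment:
Q_diesel = 1336 * 0.048 = 64.128 m^3/s
Total ventilation:
Q_total = 1.508 + 64.128
= 65.636 m^3/s

65.636 m^3/s


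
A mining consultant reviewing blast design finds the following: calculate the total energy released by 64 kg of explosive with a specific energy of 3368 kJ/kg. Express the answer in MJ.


215.552 MJ

Energy = mass * specific_energy / 1000
= 64 * 3368 / 1000
= 215552 / 1000
= 215.552 MJ


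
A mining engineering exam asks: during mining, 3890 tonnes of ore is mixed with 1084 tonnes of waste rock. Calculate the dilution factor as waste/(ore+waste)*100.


21.7933%

Total material = ore + waste
= 3890 + 1084 = 4974 tonnes
Dilution = waste / total * 100
= 1084 / 4974 * 100
= 0.2179332529 * 100
= 21.7933%


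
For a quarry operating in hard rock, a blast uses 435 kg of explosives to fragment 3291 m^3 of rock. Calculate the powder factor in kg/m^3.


0.1322 kg/m^3

Powder factor = explosive mass / rock volume
= 435 / 3291
= 0.1322 kg/m^3


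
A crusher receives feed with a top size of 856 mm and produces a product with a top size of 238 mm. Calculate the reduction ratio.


Reduction ratio = feed size / product size
= 856 / 238
= 3.5966

3.5966


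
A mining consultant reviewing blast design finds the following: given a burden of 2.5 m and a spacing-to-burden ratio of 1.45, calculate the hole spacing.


3.625 m

Spacing = burden * ratio
= 2.5 * 1.45
= 3.625 m


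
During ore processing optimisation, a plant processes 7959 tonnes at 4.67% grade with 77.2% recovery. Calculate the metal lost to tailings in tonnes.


Total metal in feed:
= 7959 * 4.67 / 100 = 371.6853 tonnes
Metal recovered:
= 371.6853 * 77.2 / 100 = 286.9410516 tonnes
Metal lost to tailings:
= 371.6853 - 286.9410516
= 84.7442 tonnes

84.7442 tonnes


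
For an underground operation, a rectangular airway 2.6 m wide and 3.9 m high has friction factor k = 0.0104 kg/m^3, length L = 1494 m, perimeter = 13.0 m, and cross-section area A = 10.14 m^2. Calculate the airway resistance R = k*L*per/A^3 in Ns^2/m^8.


Compute the numerator:
k * L * per = 0.0104 * 1494 * 13.0
= 201.9888
Compute the denominator:
A^3 = 10.14^3 = 1042.590744
Resistance:
R = 201.9888 / 1042.590744
= 0.1937 Ns^2/m^8

0.1937 Ns^2/m^8


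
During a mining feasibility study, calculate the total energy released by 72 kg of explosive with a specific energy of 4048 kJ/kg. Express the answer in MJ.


Energy = mass * specific_energy / 1000
= 72 * 4048 / 1000
= 291456 / 1000
= 291.456 MJ

291.456 MJ


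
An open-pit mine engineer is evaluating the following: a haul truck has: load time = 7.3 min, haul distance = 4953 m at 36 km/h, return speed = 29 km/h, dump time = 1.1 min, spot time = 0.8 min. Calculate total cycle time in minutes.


27.7026 min

Convert haul speed to m/min: 36 * 1000/60 = 600 m/min
Haul time = 4953 / 600 = 8.255 min
Convert return speed to m/min: 29 * 1000/60 = 483.3333333 m/min
Return time = 4953 / 483.3333333 = 10.24758621 min
Total cycle time:
= 7.3 + 8.255 + 1.1 + 10.24758621 + 0.8
= 27.7026 min


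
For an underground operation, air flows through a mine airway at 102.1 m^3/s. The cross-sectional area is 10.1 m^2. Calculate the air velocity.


Velocity = flow rate / cross-sectional area
= 102.1 / 10.1
= 10.1089 m/s

10.1089 m/s


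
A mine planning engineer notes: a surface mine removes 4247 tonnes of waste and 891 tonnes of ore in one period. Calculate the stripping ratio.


4.7666

Stripping ratio = waste tonnage / ore tonnage
= 4247 / 891
= 4.7666


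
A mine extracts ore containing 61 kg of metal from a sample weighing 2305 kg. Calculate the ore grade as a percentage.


2.6464%

Ore grade = (metal mass / ore mass) * 100
= (61 / 2305) * 100
= 0.02646420824 * 100
= 2.6464%


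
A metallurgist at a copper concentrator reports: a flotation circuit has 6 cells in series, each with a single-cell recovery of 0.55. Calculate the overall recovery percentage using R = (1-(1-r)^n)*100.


Complement of single-cell recovery:
1 - r = 1 - 0.55 = 0.45
Raise to power n:
(1 - r)^6 = 0.45^6 = 0.008303765625
Overall recovery:
R = (1 - 0.008303765625) * 100
= 99.1696%

99.1696%


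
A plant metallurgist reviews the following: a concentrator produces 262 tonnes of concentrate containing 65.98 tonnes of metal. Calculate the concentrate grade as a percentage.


Grade = (metal in concentrate / concentrate mass) * 100
= (65.98 / 262) * 100
= 0.2518320611 * 100
= 25.1832%

25.1832%


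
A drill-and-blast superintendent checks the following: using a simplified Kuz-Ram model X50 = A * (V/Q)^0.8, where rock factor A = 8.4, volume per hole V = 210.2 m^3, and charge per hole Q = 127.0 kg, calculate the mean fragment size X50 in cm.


12.5702 cm

Compute V/Q:
V/Q = 210.2 / 127.0 = 1.65511811
Raise to the power 0.8:
(V/Q)^0.8 = 1.65511811^0.8 = 1.496453384
Multiply by A:
X50 = 8.4 * 1.496453384
= 12.5702 cm


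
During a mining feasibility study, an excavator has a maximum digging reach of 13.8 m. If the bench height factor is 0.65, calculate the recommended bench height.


8.97 m

Bench height = reach * factor
= 13.8 * 0.65
= 8.97 m


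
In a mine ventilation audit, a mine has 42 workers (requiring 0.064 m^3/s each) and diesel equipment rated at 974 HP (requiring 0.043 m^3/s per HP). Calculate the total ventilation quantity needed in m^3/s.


Airflow for workers:
Q_people = 42 * 0.064 = 2.688 m^3/s
Airflow for diesel equipment:
Q_diesel = 974 * 0.043 = 41.882 m^3/s
Total ventilation:
Q_total = 2.688 + 41.882
= 44.57 m^3/s

44.57 m^3/s


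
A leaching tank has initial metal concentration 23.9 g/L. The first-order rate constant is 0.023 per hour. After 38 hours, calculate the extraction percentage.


Compute the exponent:
-k * t = -0.023 * 38 = -0.874
Remaining concentration:
C = 23.9 * exp(-0.874)
= 23.9 * 0.4172790902
= 9.972970256 g/L
Extracted = 23.9 - 9.972970256 = 13.92702974 g/L
Extraction % = 13.92702974 / 23.9 * 100
= 58.2721%

58.2721%


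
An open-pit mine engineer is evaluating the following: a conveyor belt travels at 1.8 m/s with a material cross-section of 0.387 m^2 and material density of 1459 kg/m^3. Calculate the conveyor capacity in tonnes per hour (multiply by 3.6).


Volumetric flow = speed * area
= 1.8 * 0.387 = 0.6966 m^3/s
Mass flow = volumetric * density
= 0.6966 * 1459 = 1016.3394 kg/s
Convert to t/h: multiply by 3.6
Capacity = 1016.3394 * 3.6
= 3658.8218 t/h

3658.8218 t/h


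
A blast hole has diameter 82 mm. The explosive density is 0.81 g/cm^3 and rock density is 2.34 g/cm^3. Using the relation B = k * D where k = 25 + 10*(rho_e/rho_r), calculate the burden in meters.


First, compute k:
rho_e / rho_r = 0.81 / 2.34 = 0.3461538462
k = 25 + 10 * 0.3461538462 = 28.46153846
Then, compute burden:
B = k * D / 1000 = 28.46153846 * 82 / 1000
= 2333.846154 / 1000
= 2.3338 m

2.3338 m


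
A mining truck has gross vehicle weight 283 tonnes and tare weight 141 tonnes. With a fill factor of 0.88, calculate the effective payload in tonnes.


124.96 tonnes

Maximum payload = gross - tare
= 283 - 141 = 142 tonnes
Effective payload = max payload * fill factor
= 142 * 0.88
= 124.96 tonnes


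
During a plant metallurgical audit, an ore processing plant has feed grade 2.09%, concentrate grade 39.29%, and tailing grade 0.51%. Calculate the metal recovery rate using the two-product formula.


Using the two-product formula:
R = 100 * c * (f - t) / (f * (c - t))
Numerator = 100 * 39.29 * (2.09 - 0.51)
= 100 * 39.29 * 1.58
= 6207.82
Denominator = 2.09 * (39.29 - 0.51)
= 2.09 * 38.78
= 81.0502
R = 6207.82 / 81.0502
= 76.5923%

76.5923%


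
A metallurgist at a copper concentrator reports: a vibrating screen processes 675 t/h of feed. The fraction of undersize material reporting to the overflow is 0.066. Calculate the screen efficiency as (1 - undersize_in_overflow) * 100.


Screen efficiency = (1 - fraction of undersize in overflow) * 100
= (1 - 0.066) * 100
= 0.934 * 100
= 93.4%

93.4%


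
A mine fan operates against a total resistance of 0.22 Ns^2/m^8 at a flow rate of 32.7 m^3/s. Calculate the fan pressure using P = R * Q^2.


235.2438 Pa

Compute Q^2:
Q^2 = 32.7^2 = 1069.29
Compute pressure:
P = R * Q^2 = 0.22 * 1069.29
= 235.2438 Pa


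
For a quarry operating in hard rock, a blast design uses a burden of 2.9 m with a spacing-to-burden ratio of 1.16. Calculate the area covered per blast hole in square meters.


9.7556 m^2

First, find the spacing:
Spacing = burden * ratio = 2.9 * 1.16
= 3.364 m
Then, calculate the area:
Area = burden * spacing = 2.9 * 3.364
= 9.7556 m^2


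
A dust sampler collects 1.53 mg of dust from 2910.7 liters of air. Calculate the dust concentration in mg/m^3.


Convert liters to m^3: 1 m^3 = 1000 L
Concentration = mass / volume * 1000
= 1.53 / 2910.7 * 1000
= 0.0005256467516 * 1000
= 0.5256 mg/m^3

0.5256 mg/m^3


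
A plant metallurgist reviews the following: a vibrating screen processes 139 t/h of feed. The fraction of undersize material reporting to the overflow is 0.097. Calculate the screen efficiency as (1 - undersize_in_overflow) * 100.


90.3%

Screen efficiency = (1 - fraction of undersize in overflow) * 100
= (1 - 0.097) * 100
= 0.903 * 100
= 90.3%


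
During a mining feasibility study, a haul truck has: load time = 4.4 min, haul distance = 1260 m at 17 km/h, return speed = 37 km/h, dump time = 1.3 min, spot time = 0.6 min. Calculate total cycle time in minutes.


Convert haul speed to m/min: 17 * 1000/60 = 283.3333333 m/min
Haul time = 1260 / 283.3333333 = 4.447058824 min
Convert return speed to m/min: 37 * 1000/60 = 616.6666667 m/min
Return time = 1260 / 616.6666667 = 2.043243243 min
Total cycle time:
= 4.4 + 4.447058824 + 1.3 + 2.043243243 + 0.6
= 12.7903 min

12.7903 min


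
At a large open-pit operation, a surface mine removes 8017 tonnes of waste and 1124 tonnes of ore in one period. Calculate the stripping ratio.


7.1326

Stripping ratio = waste tonnage / ore tonnage
= 8017 / 1124
= 7.1326


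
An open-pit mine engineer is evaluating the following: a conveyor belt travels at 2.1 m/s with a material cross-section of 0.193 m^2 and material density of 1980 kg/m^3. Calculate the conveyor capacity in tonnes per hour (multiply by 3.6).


2888.9784 t/h

Volumetric flow = speed * area
= 2.1 * 0.193 = 0.4053 m^3/s
Mass flow = volumetric * density
= 0.4053 * 1980 = 802.494 kg/s
Convert to t/h: multiply by 3.6
Capacity = 802.494 * 3.6
= 2888.9784 t/h


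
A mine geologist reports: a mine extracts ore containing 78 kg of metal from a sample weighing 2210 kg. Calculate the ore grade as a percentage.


Ore grade = (metal mass / ore mass) * 100
= (78 / 2210) * 100
= 0.03529411765 * 100
= 3.5294%

3.5294%


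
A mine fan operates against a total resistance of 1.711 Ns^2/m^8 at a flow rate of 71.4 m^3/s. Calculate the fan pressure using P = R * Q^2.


Compute Q^2:
Q^2 = 71.4^2 = 5097.96
Compute pressure:
P = R * Q^2 = 1.711 * 5097.96
= 8722.6096 Pa

8722.6096 Pa


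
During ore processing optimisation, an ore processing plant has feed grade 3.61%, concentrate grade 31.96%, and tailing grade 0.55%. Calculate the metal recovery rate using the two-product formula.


Using the two-product formula:
R = 100 * c * (f - t) / (f * (c - t))
Numerator = 100 * 31.96 * (3.61 - 0.55)
= 100 * 31.96 * 3.06
= 9779.76
Denominator = 3.61 * (31.96 - 0.55)
= 3.61 * 31.41
= 113.3901
R = 9779.76 / 113.3901
= 86.2488%

86.2488%
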